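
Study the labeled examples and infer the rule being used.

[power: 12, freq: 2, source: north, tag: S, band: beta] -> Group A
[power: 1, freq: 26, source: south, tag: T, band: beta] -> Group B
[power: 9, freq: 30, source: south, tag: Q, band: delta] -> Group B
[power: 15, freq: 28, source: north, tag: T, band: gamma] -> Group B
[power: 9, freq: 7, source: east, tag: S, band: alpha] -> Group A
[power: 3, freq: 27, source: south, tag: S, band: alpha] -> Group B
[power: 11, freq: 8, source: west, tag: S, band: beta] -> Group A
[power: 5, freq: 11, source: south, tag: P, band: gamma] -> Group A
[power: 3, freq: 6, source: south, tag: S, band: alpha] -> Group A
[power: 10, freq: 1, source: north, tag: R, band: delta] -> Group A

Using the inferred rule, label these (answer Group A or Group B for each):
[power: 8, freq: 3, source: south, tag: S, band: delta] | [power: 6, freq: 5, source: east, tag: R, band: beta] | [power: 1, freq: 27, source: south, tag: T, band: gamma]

Group A, Group A, Group B

All 'Group A' examples share one property — freq ≤ 11 — and every 'Group B' example lacks it.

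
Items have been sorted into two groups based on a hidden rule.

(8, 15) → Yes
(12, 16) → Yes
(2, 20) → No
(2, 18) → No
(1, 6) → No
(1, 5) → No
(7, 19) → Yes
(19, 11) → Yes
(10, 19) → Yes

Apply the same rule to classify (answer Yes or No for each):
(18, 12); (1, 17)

Yes, No

All 'Yes' examples share one property — sum ≥ 23 — and every 'No' example lacks it.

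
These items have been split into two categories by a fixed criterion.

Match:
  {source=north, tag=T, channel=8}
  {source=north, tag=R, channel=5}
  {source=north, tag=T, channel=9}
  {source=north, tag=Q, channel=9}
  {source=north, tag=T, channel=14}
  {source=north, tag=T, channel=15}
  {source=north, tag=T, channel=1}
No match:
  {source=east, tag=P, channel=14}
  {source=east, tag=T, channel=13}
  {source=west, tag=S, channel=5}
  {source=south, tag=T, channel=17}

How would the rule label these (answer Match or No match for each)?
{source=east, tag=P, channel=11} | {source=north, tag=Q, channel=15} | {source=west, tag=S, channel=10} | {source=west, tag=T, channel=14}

No match, Match, No match, No match

One predicate separates the groups cleanly: source is north.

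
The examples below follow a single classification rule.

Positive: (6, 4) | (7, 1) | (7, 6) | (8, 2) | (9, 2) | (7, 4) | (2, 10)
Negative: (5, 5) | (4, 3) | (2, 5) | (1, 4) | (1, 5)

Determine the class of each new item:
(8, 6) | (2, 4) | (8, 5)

A rule that fits every label: max ≥ 6 — true of each 'Positive' example, false of each 'Negative' one.
Positive: (8, 6), since max 8.
Negative: (2, 4), since max 4.
Positive: (8, 5), since max 8.

Positive, Negative, Positive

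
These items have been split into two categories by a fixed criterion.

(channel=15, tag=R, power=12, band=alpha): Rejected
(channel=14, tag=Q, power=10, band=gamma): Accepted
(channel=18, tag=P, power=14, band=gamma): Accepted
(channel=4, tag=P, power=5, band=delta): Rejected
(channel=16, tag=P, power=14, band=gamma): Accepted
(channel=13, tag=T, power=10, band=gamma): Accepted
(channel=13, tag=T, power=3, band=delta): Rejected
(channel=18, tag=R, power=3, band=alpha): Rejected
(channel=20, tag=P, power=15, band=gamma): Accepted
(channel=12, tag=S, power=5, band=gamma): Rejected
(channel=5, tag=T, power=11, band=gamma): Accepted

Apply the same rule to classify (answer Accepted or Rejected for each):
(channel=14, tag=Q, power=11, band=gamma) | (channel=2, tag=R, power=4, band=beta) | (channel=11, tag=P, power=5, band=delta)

Accepted, Rejected, Rejected

The distinguishing property — band is gamma AND power ≥ 10 — holds for all the 'Accepted' cases and none of the 'Rejected' cases.
(channel=14, tag=Q, power=11, band=gamma) → band is gamma, power = 11 → Accepted.
(channel=2, tag=R, power=4, band=beta) → band is beta, power = 4 → Rejected.
(channel=11, tag=P, power=5, band=delta) → band is delta, power = 5 → Rejected.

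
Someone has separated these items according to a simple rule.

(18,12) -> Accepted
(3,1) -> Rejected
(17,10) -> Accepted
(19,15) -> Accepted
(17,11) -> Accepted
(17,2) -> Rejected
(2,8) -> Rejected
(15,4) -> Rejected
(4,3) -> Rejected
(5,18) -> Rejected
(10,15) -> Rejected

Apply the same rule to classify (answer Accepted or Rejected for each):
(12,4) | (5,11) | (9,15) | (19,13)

Rejected, Rejected, Rejected, Accepted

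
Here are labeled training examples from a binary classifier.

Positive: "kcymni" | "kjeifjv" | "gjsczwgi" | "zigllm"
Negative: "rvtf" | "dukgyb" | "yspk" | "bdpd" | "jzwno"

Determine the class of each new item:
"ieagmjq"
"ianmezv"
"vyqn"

Positive, Positive, Negative

The distinguishing property — contains 'i' — holds for all the 'Positive' cases and none of the 'Negative' cases.
Positive: "ieagmjq", since has 'i'.
Positive: "ianmezv", since has 'i'.
Negative: "vyqn", since no 'i'.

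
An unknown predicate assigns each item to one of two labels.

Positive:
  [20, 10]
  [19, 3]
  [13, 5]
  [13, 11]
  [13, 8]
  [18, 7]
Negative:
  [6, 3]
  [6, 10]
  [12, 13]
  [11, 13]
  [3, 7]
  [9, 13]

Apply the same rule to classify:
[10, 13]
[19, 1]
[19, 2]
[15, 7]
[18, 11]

The common property of the 'Positive' items is: first ≥ 13. No 'Negative' item has it.
[10, 13]: first 10, does not pass → Negative.
[19, 1]: first 19, checks out → Positive.
[19, 2]: first 19, checks out → Positive.
[15, 7]: first 15, checks out → Positive.
[18, 11]: first 18, checks out → Positive.

Negative, Positive, Positive, Positive, Positive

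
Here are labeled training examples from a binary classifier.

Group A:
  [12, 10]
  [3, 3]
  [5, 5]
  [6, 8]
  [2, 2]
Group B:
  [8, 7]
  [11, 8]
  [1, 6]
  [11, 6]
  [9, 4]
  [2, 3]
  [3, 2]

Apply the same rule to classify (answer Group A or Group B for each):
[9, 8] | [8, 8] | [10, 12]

Every 'Group A' example satisfies: sum is even. None of the 'Group B' examples do.
Group B: [9, 8], since 9+8 = 17. Group A: [8, 8], since 8+8 = 16. Group A: [10, 12], since 10+12 = 22.

Group B, Group A, Group A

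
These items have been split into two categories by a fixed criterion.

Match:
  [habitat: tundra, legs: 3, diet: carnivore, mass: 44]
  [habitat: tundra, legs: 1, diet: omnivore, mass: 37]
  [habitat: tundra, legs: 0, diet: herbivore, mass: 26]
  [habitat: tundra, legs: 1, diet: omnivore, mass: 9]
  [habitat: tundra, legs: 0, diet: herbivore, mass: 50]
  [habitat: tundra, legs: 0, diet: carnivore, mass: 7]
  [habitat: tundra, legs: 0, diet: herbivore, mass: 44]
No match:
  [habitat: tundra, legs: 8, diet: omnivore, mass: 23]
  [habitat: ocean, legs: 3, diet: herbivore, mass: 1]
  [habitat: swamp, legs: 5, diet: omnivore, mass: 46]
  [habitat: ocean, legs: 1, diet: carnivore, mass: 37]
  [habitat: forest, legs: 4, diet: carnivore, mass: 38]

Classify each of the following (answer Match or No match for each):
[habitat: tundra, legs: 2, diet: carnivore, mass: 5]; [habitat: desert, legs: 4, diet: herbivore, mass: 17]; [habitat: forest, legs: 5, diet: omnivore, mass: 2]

The classifier is using: habitat is tundra AND legs ≤ 3.
[habitat: tundra, legs: 2, diet: carnivore, mass: 5] — habitat is tundra, legs = 2, hence Match. [habitat: desert, legs: 4, diet: herbivore, mass: 17] — habitat is desert, legs = 4, hence No match. [habitat: forest, legs: 5, diet: omnivore, mass: 2] — habitat is forest, legs = 5, hence No match.

Match, No match, No match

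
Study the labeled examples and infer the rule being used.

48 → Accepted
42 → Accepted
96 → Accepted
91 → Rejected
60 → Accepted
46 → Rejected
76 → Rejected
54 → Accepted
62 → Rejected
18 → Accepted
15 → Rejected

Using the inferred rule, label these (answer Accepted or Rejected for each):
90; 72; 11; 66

Accepted, Accepted, Rejected, Accepted

The classifier is using: multiple of 6.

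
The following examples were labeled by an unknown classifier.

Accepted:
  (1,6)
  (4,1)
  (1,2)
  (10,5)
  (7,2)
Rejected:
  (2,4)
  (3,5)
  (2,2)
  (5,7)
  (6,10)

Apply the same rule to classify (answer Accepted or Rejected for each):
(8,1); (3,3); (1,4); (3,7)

The simplest hypothesis consistent with all the labels is: sum is odd.
(8,1): 8+1 = 9, has this property → Accepted. (3,3): 3+3 = 6, does not pass → Rejected. (1,4): 1+4 = 5, has this property → Accepted. (3,7): 3+7 = 10, does not pass → Rejected.

Accepted, Rejected, Accepted, Rejected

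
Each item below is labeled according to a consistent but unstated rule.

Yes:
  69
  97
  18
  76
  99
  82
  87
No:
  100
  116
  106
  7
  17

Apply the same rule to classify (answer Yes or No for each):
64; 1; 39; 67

The common property of the 'Yes' items is: digit sum ≥ 9. No 'No' item has it.
64: digit sum 6+4 = 10 — passes, so Yes.
1: digit sum 1 — doesn't match, so No.
39: digit sum 3+9 = 12 — passes, so Yes.
67: digit sum 6+7 = 13 — passes, so Yes.

Yes, No, Yes, Yes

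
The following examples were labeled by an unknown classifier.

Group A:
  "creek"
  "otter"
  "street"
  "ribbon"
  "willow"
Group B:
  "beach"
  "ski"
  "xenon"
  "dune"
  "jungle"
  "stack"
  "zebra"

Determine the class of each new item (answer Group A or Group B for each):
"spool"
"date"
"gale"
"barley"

Group A, Group B, Group B, Group B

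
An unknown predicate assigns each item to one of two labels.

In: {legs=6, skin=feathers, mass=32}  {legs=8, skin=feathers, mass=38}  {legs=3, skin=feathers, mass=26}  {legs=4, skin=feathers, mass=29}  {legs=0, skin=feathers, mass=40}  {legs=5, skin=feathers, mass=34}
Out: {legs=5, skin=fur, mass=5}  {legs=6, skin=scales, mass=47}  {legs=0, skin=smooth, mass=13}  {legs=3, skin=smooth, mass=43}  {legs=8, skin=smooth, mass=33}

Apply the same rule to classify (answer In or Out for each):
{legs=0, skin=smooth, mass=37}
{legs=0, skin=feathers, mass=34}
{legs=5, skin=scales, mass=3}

Out, In, Out

The pattern is that an item is 'In' exactly when: skin is feathers.
{legs=0, skin=smooth, mass=37}: Out (skin is smooth). {legs=0, skin=feathers, mass=34}: In (skin is feathers). {legs=5, skin=scales, mass=3}: Out (skin is scales).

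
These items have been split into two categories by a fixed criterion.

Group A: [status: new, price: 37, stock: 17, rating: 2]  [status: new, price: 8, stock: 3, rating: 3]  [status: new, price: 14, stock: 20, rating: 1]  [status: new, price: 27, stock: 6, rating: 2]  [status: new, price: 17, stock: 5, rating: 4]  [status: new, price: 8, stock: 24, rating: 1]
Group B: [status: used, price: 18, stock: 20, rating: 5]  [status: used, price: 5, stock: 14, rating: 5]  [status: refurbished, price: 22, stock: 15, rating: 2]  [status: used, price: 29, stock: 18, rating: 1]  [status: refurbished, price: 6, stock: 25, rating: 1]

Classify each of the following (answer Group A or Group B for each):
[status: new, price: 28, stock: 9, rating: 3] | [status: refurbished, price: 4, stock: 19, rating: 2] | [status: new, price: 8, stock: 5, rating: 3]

Group A, Group B, Group A

The distinguishing property — status is new — holds for all the 'Group A' cases and none of the 'Group B' cases.
[status: new, price: 28, stock: 9, rating: 3] → status is new → Group A. [status: refurbished, price: 4, stock: 19, rating: 2] → status is refurbished → Group B. [status: new, price: 8, stock: 5, rating: 3] → status is new → Group A.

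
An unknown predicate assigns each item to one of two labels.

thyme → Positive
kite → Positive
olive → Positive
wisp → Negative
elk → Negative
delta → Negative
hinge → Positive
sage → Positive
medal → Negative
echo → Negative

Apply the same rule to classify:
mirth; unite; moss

Negative, Positive, Negative

The classifier is using: ends with 'e'.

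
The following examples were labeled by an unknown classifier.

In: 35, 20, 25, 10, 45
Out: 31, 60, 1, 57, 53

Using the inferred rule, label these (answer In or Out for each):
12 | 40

Out, In

The pattern is that an item is 'In' exactly when: multiple of 5 AND at most 45.
12 → 12 = 5·2 + 2, 12 ≤ 45 → Out. 40 → 40 = 5·8, 40 ≤ 45 → In.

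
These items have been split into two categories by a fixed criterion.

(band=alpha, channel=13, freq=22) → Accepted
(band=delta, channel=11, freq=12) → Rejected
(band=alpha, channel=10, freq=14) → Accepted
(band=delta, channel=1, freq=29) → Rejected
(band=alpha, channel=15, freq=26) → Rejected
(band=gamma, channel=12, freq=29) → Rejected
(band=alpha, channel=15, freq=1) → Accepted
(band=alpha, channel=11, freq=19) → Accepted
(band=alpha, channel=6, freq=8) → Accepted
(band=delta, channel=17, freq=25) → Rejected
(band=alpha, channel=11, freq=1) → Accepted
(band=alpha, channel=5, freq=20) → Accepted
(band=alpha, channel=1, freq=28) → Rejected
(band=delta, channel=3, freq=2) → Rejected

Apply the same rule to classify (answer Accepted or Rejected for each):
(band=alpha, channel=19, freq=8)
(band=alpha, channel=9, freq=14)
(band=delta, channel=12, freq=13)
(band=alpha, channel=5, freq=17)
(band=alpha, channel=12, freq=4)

The common property of the 'Accepted' items is: band is alpha AND freq ≤ 22. No 'Rejected' item has it.
Accepted: (band=alpha, channel=19, freq=8), since band is alpha, freq = 8. Accepted: (band=alpha, channel=9, freq=14), since band is alpha, freq = 14. Rejected: (band=delta, channel=12, freq=13), since band is delta, freq = 13. Accepted: (band=alpha, channel=5, freq=17), since band is alpha, freq = 17. Accepted: (band=alpha, channel=12, freq=4), since band is alpha, freq = 4.

Accepted, Accepted, Rejected, Accepted, Accepted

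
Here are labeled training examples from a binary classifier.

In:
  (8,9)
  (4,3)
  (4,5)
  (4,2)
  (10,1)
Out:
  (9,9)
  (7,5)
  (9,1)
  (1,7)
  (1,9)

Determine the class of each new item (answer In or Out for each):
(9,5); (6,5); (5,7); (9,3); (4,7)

Out, In, Out, Out, In

'In' ⟺ first is even.
(9,5): first 9 — doesn't qualify, so Out.
(6,5): first 6 — has this property, so In.
(5,7): first 5 — doesn't qualify, so Out.
(9,3): first 9 — doesn't qualify, so Out.
(4,7): first 4 — has this property, so In.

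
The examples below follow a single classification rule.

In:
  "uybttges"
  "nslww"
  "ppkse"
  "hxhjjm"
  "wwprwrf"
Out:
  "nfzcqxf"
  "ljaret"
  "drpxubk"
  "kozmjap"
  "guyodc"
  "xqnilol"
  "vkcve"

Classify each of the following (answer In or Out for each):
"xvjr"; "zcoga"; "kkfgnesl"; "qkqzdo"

Out, Out, In, Out

The distinguishing property — has a double letter — holds for all the 'In' cases and none of the 'Out' cases.
"xvjr": Out (no doubled letter).
"zcoga": Out (no doubled letter).
"kkfgnesl": In ('kk' doubled).
"qkqzdo": Out (no doubled letter).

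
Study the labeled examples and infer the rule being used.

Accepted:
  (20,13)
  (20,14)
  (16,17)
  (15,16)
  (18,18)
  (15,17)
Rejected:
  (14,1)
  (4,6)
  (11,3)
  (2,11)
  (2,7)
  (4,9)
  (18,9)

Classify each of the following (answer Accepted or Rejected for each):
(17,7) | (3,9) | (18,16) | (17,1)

Rejected, Rejected, Accepted, Rejected

The pattern is that an item is 'Accepted' exactly when: sum ≥ 31.
(17,7): Rejected (17+7 = 24). (3,9): Rejected (3+9 = 12). (18,16): Accepted (18+16 = 34). (17,1): Rejected (17+1 = 18).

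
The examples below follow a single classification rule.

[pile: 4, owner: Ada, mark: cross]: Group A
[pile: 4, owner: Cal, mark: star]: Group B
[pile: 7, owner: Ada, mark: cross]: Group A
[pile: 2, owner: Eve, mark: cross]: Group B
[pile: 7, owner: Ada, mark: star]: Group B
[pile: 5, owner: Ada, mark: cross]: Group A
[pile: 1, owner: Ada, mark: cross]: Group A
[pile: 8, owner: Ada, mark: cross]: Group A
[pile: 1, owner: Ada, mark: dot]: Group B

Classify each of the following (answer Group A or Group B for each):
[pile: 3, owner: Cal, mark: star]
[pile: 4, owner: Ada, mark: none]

The classifier is using: owner is Ada AND mark is cross.
[pile: 3, owner: Cal, mark: star]: Group B (owner is Cal, mark is star).
[pile: 4, owner: Ada, mark: none]: Group B (owner is Ada, mark is none).

Group B, Group B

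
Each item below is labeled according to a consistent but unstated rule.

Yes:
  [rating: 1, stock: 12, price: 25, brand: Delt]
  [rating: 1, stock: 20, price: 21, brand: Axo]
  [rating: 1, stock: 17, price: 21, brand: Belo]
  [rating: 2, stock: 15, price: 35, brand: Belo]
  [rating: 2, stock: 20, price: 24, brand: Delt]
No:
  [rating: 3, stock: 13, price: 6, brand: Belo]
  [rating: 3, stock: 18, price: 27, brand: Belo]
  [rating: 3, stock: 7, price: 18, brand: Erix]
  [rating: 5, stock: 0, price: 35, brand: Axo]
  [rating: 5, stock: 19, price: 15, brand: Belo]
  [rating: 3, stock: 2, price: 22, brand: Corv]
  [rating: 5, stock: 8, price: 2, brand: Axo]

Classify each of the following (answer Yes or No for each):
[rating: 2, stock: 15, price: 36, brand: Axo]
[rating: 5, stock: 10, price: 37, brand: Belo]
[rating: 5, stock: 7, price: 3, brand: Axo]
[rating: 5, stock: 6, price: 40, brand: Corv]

The pattern is that an item is 'Yes' exactly when: rating ≤ 2.
[rating: 2, stock: 15, price: 36, brand: Axo] — rating = 2, hence Yes. [rating: 5, stock: 10, price: 37, brand: Belo] — rating = 5, hence No. [rating: 5, stock: 7, price: 3, brand: Axo] — rating = 5, hence No. [rating: 5, stock: 6, price: 40, brand: Corv] — rating = 5, hence No.

Yes, No, No, No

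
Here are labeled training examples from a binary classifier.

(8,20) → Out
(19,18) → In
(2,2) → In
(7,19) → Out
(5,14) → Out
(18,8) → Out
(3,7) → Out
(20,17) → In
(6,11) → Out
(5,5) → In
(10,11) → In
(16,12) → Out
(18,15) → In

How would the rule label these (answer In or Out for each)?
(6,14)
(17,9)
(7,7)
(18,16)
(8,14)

Every 'In' example satisfies: |first − second| ≤ 3. None of the 'Out' examples do.

Out, Out, In, In, Out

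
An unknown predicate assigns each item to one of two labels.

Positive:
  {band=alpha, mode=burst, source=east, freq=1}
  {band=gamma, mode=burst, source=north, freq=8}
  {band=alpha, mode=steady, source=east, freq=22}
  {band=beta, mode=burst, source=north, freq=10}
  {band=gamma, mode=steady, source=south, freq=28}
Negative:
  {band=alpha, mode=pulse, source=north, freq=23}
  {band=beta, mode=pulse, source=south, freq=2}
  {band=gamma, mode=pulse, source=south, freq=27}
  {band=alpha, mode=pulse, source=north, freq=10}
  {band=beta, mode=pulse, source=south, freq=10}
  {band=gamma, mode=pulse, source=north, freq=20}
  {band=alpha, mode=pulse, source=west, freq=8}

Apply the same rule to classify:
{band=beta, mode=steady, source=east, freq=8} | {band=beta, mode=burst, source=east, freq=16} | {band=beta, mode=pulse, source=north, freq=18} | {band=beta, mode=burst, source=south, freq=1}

The rule appears to be: mode is not pulse.
{band=beta, mode=steady, source=east, freq=8}: Positive (mode is steady).
{band=beta, mode=burst, source=east, freq=16}: Positive (mode is burst).
{band=beta, mode=pulse, source=north, freq=18}: Negative (mode is pulse).
{band=beta, mode=burst, source=south, freq=1}: Positive (mode is burst).

Positive, Positive, Negative, Positive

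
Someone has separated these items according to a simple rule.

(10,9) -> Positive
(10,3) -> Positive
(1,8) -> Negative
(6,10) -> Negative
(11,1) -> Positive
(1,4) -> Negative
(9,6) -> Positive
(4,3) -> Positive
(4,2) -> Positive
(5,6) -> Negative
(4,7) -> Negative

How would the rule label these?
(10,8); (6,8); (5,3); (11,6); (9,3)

A rule that fits every label: first > second — true of each 'Positive' example, false of each 'Negative' one.
(10,8): 10 > 8, qualifies → Positive.
(6,8): 6 < 8, fails the rule → Negative.
(5,3): 5 > 3, qualifies → Positive.
(11,6): 11 > 6, qualifies → Positive.
(9,3): 9 > 3, qualifies → Positive.

Positive, Negative, Positive, Positive, Positive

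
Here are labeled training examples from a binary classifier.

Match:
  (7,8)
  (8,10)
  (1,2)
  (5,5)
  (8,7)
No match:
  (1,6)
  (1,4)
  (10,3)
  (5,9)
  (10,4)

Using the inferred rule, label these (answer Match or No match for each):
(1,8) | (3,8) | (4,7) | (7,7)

A rule that fits every label: |first − second| ≤ 2 — true of each 'Match' example, false of each 'No match' one.

No match, No match, No match, Match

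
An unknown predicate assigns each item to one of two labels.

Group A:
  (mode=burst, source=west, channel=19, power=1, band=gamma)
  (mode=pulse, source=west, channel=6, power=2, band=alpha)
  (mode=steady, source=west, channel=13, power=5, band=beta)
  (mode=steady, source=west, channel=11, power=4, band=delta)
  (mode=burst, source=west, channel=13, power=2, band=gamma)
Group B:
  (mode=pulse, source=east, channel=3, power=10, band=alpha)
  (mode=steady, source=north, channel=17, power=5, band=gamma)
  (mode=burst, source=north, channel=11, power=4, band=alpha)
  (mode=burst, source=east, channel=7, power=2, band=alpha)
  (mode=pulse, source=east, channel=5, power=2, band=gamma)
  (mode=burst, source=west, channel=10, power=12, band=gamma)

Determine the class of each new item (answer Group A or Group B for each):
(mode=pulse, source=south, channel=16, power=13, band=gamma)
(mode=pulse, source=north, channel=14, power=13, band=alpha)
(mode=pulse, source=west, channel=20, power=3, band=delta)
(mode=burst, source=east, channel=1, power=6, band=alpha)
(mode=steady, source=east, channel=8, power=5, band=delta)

The rule appears to be: source is west AND power ≤ 5.
Group B: (mode=pulse, source=south, channel=16, power=13, band=gamma), since source is south, power = 13. Group B: (mode=pulse, source=north, channel=14, power=13, band=alpha), since source is north, power = 13. Group A: (mode=pulse, source=west, channel=20, power=3, band=delta), since source is west, power = 3. Group B: (mode=burst, source=east, channel=1, power=6, band=alpha), since source is east, power = 6. Group B: (mode=steady, source=east, channel=8, power=5, band=delta), since source is east, power = 5.

Group B, Group B, Group A, Group B, Group B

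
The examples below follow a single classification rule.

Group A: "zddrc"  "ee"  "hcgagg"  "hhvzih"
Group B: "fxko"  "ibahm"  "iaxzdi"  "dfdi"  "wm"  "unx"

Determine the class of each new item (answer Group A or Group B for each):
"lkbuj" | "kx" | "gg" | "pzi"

Group B, Group B, Group A, Group B

'Group A' ⟺ has a double letter.
"lkbuj": no doubled letter, doesn't match → Group B. "kx": no doubled letter, doesn't match → Group B. "gg": 'gg' doubled, meets the rule → Group A. "pzi": no doubled letter, doesn't match → Group B.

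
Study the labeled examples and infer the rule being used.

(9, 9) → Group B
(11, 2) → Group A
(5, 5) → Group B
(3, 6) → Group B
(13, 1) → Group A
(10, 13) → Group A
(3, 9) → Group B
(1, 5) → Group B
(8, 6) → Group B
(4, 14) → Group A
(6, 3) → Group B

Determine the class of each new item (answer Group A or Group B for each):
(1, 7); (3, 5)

One predicate separates the groups cleanly: max ≥ 10.
(1, 7) — max 7, hence Group B.
(3, 5) — max 5, hence Group B.

Group B, Group B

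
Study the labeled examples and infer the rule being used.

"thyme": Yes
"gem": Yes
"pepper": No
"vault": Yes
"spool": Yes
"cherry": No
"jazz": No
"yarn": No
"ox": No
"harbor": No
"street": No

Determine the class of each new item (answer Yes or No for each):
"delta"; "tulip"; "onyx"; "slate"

Looking at the examples, the only property every 'Yes' case has and every 'No' case lacks is: odd length.
"delta": length 5, qualifies → Yes.
"tulip": length 5, qualifies → Yes.
"onyx": length 4, does not pass → No.
"slate": length 5, qualifies → Yes.

Yes, Yes, No, Yes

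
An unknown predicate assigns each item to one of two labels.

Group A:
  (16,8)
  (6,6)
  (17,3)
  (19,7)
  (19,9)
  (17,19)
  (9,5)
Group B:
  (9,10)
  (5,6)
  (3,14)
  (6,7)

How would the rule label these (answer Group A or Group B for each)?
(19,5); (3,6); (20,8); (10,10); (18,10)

Group A, Group B, Group A, Group A, Group A

Comparing the two groups points to one rule — sum is even.
(19,5) — 19+5 = 24, hence Group A. (3,6) — 3+6 = 9, hence Group B. (20,8) — 20+8 = 28, hence Group A. (10,10) — 10+10 = 20, hence Group A. (18,10) — 18+10 = 28, hence Group A.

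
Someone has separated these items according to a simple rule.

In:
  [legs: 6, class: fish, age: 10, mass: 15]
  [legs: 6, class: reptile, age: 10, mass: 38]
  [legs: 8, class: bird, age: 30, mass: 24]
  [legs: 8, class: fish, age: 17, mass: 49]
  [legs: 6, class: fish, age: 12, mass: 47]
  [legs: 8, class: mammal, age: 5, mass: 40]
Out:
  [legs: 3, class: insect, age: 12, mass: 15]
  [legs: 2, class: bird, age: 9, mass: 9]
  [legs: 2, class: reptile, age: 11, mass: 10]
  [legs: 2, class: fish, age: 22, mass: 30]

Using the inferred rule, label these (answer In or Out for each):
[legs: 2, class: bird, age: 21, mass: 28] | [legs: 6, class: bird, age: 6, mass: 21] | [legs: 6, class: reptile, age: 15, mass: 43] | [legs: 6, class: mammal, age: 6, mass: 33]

Every 'In' example satisfies: legs ≥ 6. None of the 'Out' examples do.
[legs: 2, class: bird, age: 21, mass: 28]: Out (legs = 2). [legs: 6, class: bird, age: 6, mass: 21]: In (legs = 6). [legs: 6, class: reptile, age: 15, mass: 43]: In (legs = 6). [legs: 6, class: mammal, age: 6, mass: 33]: In (legs = 6).

Out, In, In, In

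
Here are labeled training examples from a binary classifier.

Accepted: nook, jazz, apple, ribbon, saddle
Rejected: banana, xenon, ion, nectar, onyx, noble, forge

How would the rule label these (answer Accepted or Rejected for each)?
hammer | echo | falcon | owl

Comparing the two groups points to one rule — has a double letter.

Accepted, Rejected, Rejected, Rejected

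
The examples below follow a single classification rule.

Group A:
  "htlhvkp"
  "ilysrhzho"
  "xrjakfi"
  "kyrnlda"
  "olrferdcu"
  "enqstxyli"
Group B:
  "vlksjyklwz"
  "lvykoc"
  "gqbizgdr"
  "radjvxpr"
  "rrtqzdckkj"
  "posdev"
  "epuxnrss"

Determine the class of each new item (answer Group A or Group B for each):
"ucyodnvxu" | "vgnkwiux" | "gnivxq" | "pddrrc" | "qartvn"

Group A, Group B, Group B, Group B, Group B

One predicate separates the groups cleanly: odd length.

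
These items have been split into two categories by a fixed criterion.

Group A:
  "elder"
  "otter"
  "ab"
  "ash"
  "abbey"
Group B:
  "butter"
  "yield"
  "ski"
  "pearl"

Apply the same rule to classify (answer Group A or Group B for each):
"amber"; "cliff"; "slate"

Group A, Group B, Group B

The distinguishing property — starts with a vowel — holds for all the 'Group A' cases and none of the 'Group B' cases.
Group A: "amber", since starts with 'a'.
Group B: "cliff", since starts with 'c'.
Group B: "slate", since starts with 's'.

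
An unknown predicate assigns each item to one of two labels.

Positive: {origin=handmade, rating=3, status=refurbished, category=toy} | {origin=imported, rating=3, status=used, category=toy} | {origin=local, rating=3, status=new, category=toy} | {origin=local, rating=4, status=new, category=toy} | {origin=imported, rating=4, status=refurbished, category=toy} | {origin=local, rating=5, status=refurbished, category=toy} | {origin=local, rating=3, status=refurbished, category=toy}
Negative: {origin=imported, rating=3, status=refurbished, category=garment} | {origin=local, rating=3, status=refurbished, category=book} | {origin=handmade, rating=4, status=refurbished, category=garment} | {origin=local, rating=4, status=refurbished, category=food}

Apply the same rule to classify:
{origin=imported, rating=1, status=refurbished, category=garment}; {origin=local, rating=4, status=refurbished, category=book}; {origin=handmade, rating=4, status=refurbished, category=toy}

Negative, Negative, Positive

The simplest hypothesis consistent with all the labels is: category is toy.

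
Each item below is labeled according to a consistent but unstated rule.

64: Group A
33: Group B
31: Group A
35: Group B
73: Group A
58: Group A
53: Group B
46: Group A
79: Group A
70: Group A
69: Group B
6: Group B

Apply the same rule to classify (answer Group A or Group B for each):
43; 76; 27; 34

Checking candidate rules against both groups, what survives is: ≡ 1 (mod 3).
43: 43 mod 3 = 1 — qualifies, so Group A. 76: 76 mod 3 = 1 — qualifies, so Group A. 27: 27 mod 3 = 0 — does not fit, so Group B. 34: 34 mod 3 = 1 — qualifies, so Group A.

Group A, Group A, Group B, Group A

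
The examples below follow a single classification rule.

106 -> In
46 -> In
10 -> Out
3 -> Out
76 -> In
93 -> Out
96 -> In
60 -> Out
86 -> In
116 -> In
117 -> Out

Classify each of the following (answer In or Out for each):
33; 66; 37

All 'In' examples share one property — ends in digit 6 — and every 'Out' example lacks it.

Out, In, Out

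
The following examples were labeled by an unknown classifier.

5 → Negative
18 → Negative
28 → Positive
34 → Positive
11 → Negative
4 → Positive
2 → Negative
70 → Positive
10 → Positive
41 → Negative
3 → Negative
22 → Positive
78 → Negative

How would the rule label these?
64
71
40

Positive, Negative, Positive

The distinguishing property — ≡ 1 (mod 3) — holds for all the 'Positive' cases and none of the 'Negative' cases.
Positive: 64, since 64 mod 3 = 1. Negative: 71, since 71 mod 3 = 2. Positive: 40, since 40 mod 3 = 1.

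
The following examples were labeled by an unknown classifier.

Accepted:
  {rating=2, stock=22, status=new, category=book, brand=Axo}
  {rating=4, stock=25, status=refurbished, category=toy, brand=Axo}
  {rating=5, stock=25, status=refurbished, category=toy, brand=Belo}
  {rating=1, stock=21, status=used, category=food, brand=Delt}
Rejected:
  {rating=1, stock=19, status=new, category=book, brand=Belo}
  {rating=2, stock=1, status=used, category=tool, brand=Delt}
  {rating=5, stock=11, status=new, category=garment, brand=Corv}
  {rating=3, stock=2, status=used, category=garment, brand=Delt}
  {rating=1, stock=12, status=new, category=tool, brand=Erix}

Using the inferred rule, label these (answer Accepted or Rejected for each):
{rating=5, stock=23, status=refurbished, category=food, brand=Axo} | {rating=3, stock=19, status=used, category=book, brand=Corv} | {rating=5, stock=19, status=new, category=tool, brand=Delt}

Every 'Accepted' example satisfies: stock ≥ 21. None of the 'Rejected' examples do.
Accepted: {rating=5, stock=23, status=refurbished, category=food, brand=Axo}, since stock = 23. Rejected: {rating=3, stock=19, status=used, category=book, brand=Corv}, since stock = 19. Rejected: {rating=5, stock=19, status=new, category=tool, brand=Delt}, since stock = 19.

Accepted, Rejected, Rejected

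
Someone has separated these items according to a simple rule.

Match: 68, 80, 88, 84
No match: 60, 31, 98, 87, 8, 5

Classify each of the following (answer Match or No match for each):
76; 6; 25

Rule: multiple of 4 AND at least 68. This holds for each 'Match' example and fails for each 'No match' one.
76: Match (76 = 4·19, 76 ≥ 68).
6: No match (6 = 4·1 + 2, 6 < 68).
25: No match (25 = 4·6 + 1, 25 < 68).

Match, No match, No match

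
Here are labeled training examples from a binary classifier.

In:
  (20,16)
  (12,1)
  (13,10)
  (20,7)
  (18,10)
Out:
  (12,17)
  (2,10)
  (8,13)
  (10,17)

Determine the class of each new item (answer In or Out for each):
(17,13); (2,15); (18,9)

In, Out, In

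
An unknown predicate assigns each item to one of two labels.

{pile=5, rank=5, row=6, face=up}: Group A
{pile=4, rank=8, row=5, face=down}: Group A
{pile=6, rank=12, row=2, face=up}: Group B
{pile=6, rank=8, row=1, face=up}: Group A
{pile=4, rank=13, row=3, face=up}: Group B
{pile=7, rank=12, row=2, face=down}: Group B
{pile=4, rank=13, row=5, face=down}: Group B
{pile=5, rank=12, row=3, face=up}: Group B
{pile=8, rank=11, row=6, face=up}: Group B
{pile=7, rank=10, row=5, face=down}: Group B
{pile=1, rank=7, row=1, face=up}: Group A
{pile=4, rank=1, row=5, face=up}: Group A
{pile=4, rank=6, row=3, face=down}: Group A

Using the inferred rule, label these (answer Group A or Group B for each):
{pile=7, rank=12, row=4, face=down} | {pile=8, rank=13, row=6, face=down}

Every 'Group A' example satisfies: rank ≤ 8. None of the 'Group B' examples do.

Group B, Group B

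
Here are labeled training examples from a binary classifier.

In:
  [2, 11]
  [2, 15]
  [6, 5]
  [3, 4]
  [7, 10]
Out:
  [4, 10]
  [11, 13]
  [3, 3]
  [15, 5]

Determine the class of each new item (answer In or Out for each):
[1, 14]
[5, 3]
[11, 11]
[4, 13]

In, Out, Out, In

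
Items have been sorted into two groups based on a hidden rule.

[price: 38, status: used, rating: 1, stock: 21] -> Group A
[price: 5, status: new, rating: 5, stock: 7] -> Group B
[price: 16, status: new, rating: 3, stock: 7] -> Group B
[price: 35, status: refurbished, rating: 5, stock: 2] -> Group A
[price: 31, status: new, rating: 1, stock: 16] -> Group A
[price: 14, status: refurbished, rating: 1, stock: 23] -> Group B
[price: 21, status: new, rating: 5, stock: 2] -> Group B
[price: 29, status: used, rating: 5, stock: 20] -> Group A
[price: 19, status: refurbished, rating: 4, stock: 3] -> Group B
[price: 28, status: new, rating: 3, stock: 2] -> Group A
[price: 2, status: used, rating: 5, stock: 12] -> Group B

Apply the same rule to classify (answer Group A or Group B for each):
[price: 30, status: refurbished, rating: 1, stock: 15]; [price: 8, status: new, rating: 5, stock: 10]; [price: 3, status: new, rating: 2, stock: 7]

Group A, Group B, Group B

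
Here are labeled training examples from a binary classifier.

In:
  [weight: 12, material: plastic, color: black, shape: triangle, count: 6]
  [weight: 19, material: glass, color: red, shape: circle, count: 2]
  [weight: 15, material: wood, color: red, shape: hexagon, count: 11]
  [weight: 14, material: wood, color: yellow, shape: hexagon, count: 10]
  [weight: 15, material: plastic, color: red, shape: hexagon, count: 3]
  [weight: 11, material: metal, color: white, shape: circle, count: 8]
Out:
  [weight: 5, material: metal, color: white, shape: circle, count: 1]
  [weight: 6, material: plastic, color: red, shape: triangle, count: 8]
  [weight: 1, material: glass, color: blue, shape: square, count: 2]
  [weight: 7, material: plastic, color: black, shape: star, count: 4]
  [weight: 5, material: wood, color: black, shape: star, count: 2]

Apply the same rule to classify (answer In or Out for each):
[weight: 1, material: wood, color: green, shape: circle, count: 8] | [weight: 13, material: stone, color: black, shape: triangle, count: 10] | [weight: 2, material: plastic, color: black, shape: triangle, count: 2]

Out, In, Out

The distinguishing property — weight ≥ 11 — holds for all the 'In' cases and none of the 'Out' cases.
Out: [weight: 1, material: wood, color: green, shape: circle, count: 8], since weight = 1.
In: [weight: 13, material: stone, color: black, shape: triangle, count: 10], since weight = 13.
Out: [weight: 2, material: plastic, color: black, shape: triangle, count: 2], since weight = 2.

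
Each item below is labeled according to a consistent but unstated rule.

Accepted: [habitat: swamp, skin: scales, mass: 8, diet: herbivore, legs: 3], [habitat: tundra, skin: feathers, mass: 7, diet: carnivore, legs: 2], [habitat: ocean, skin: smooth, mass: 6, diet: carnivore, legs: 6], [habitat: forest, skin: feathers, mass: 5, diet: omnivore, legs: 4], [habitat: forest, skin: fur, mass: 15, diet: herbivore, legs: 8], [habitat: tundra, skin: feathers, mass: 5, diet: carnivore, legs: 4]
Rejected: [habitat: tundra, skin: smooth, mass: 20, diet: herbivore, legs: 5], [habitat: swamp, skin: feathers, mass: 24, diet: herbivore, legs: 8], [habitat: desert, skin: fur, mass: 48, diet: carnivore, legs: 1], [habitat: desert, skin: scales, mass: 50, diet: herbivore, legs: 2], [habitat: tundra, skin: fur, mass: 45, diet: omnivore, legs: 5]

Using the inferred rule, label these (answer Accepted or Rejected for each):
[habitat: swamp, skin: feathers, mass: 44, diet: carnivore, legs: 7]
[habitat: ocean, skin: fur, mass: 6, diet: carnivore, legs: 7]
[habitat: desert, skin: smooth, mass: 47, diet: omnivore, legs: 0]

Rejected, Accepted, Rejected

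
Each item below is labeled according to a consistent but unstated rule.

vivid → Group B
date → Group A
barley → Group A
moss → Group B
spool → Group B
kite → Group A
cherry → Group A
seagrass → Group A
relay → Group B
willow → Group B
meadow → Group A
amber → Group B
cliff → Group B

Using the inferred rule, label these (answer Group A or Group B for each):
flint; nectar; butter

Group B, Group A, Group A

'Group A' ⟺ even length AND contains 'e'.
flint: length 5, no 'e' — does not satisfy this, so Group B. nectar: length 6, has 'e' — checks out, so Group A. butter: length 6, has 'e' — checks out, so Group A.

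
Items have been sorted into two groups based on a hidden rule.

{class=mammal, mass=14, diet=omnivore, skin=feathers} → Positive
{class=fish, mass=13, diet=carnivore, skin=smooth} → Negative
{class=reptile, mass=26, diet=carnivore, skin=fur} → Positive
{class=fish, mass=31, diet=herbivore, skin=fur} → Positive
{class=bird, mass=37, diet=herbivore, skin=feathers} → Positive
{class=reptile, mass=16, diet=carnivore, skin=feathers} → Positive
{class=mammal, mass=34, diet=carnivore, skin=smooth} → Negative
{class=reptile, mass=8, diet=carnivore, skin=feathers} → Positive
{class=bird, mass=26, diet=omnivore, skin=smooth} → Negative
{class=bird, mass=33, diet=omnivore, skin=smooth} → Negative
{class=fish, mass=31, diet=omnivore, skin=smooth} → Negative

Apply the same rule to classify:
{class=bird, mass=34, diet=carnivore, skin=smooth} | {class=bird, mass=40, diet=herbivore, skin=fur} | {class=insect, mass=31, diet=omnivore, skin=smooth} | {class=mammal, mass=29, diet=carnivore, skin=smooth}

One predicate separates the groups cleanly: skin is not smooth.
Negative: {class=bird, mass=34, diet=carnivore, skin=smooth}, since skin is smooth.
Positive: {class=bird, mass=40, diet=herbivore, skin=fur}, since skin is fur.
Negative: {class=insect, mass=31, diet=omnivore, skin=smooth}, since skin is smooth.
Negative: {class=mammal, mass=29, diet=carnivore, skin=smooth}, since skin is smooth.

Negative, Positive, Negative, Negative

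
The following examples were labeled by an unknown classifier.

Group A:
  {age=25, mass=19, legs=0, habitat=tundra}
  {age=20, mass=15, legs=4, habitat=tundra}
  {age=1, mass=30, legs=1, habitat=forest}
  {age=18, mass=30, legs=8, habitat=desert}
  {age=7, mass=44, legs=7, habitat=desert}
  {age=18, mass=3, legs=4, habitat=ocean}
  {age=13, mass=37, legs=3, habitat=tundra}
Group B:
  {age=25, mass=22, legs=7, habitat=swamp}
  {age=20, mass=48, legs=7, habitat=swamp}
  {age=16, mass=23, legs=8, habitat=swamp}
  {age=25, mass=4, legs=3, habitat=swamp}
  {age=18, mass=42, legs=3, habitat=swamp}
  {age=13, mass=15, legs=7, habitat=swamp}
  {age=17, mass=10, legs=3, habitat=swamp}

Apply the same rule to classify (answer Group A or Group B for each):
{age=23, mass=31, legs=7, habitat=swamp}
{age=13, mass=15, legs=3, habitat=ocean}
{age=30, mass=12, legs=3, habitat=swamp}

'Group A' ⟺ habitat is not swamp.
Group B: {age=23, mass=31, legs=7, habitat=swamp}, since habitat is swamp.
Group A: {age=13, mass=15, legs=3, habitat=ocean}, since habitat is ocean.
Group B: {age=30, mass=12, legs=3, habitat=swamp}, since habitat is swamp.

Group B, Group A, Group B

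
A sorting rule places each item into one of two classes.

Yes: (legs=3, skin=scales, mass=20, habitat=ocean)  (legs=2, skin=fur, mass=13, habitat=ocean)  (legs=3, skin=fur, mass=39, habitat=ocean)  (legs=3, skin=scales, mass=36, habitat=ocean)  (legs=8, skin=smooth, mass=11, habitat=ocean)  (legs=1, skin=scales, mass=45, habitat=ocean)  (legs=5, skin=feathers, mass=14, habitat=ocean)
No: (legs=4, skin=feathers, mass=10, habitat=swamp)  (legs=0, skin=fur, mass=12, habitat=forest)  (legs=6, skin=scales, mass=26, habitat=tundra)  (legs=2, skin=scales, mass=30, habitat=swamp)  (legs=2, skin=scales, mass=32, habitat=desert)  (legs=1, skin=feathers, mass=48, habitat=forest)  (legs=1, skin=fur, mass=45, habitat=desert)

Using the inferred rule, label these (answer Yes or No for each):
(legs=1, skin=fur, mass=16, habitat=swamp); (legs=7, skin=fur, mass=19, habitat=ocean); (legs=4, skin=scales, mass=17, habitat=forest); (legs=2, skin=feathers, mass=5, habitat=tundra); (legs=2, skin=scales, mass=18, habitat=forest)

Looking at the examples, the only property every 'Yes' case has and every 'No' case lacks is: habitat is ocean.
(legs=1, skin=fur, mass=16, habitat=swamp): No (habitat is swamp).
(legs=7, skin=fur, mass=19, habitat=ocean): Yes (habitat is ocean).
(legs=4, skin=scales, mass=17, habitat=forest): No (habitat is forest).
(legs=2, skin=feathers, mass=5, habitat=tundra): No (habitat is tundra).
(legs=2, skin=scales, mass=18, habitat=forest): No (habitat is forest).

No, Yes, No, No, No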